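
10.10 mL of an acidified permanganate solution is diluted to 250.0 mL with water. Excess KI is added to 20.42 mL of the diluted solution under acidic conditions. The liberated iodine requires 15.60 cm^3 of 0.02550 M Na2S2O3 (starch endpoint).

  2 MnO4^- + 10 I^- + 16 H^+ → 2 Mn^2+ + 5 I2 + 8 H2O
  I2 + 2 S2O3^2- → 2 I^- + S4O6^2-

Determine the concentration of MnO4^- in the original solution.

n(S2O3^2-) = 0.01560 × 0.02550 = 3.978 × 10^-4 mol
n(I2) = n(S2O3^2-)/2 = 1.989 × 10^-4 mol
From the 2:5 ratio, n(MnO4^-) in the aliquot = 2/5 × 1.989 × 10^-4 = 7.956 × 10^-5 mol
[MnO4^-]_dilute = 7.956 × 10^-5 / 0.02042 = 0.003896 mol/L
[MnO4^-]_original = 0.003896 × 250.0/10.10 = 0.09644 mol/L

0.09644 M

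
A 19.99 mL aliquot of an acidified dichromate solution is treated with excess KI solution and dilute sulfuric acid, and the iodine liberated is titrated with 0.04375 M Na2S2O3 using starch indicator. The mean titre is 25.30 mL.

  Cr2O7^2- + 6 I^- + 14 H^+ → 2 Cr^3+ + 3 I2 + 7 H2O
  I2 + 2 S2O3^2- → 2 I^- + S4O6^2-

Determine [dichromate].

n(S2O3^2-) = 0.02530 × 0.04375 = 1.107 × 10^-3 mol
n(I2) = n(S2O3^2-)/2 = 5.534 × 10^-4 mol
From the 1:3 ratio, n(Cr2O7^2-) in the aliquot = 1/3 × 5.534 × 10^-4 = 1.845 × 10^-4 mol
[Cr2O7^2-] = 1.845 × 10^-4 / 0.01999 = 0.009229 mol/L

0.009229 M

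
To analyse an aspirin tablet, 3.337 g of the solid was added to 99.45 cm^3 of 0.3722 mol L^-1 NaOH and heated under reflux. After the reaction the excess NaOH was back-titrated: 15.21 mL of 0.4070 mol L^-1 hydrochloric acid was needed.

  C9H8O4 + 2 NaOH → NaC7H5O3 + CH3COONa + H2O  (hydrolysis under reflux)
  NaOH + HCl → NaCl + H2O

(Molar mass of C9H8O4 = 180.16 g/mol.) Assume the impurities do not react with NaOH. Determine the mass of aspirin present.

n(NaOH) added = 0.09945 × 0.3722 = 0.03702 mol
n(HCl) used in back-titration = 0.01521 × 0.4070 = 6.190 × 10^-3 mol
n(NaOH) left over = 6.190 × 10^-3 mol (1:1 ratio)
n(NaOH) consumed by analyte = 0.03702 − 6.190 × 10^-3 = 0.03082 mol
From the 1:2 ratio, n(C9H8O4) = 1/2 × 0.03082 = 0.01541 mol
mass of C9H8O4 = 0.01541 × 180.16 = 2.777 g

2.777 g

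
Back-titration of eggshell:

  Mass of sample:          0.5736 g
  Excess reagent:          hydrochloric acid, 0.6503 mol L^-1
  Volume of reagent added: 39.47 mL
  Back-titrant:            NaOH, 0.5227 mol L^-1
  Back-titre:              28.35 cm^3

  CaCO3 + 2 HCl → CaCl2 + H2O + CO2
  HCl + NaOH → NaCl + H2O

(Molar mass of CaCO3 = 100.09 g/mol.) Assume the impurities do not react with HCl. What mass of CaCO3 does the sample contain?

0.5429 g

n(HCl) added = 0.03947 × 0.6503 = 0.02567 mol
n(NaOH) used in back-titration = 0.02835 × 0.5227 = 0.01482 mol
n(HCl) left over = 0.01482 mol (1:1 ratio)
n(HCl) consumed by analyte = 0.02567 − 0.01482 = 0.01085 mol
From the 1:2 ratio, n(CaCO3) = 1/2 × 0.01085 = 5.424 × 10^-3 mol
mass of CaCO3 = 5.424 × 10^-3 × 100.09 = 0.5429 g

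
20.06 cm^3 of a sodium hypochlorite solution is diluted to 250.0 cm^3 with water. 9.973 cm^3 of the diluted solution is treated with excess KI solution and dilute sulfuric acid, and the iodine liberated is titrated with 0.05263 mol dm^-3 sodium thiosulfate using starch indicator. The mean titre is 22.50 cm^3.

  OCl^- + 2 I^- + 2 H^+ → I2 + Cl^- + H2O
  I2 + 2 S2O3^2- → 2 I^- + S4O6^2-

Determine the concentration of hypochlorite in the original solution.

0.7399 mol/L

n(S2O3^2-) = 0.02250 × 0.05263 = 1.184 × 10^-3 mol
n(I2) = n(S2O3^2-)/2 = 5.921 × 10^-4 mol
n(OCl^-) in the aliquot = 5.921 × 10^-4 mol (1:1 ratio)
[OCl^-]_dilute = 5.921 × 10^-4 / 0.009973 = 0.05937 mol/L
[OCl^-]_original = 0.05937 × 250.0/20.06 = 0.7399 mol/L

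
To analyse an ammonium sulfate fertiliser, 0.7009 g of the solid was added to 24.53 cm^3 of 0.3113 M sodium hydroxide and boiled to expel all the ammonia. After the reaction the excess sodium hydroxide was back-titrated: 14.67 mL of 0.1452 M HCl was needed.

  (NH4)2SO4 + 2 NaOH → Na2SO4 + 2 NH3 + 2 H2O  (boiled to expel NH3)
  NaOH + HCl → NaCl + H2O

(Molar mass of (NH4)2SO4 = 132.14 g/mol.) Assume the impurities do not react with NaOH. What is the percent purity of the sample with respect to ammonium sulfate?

51.90 %

n(NaOH) added = 0.02453 × 0.3113 = 7.636 × 10^-3 mol
n(HCl) used in back-titration = 0.01467 × 0.1452 = 2.130 × 10^-3 mol
n(NaOH) left over = 2.130 × 10^-3 mol (1:1 ratio)
n(NaOH) consumed by analyte = 7.636 × 10^-3 − 2.130 × 10^-3 = 5.506 × 10^-3 mol
From the 1:2 ratio, n((NH4)2SO4) = 1/2 × 5.506 × 10^-3 = 2.753 × 10^-3 mol
mass of (NH4)2SO4 = 2.753 × 10^-3 × 132.14 = 0.3638 g
% (NH4)2SO4 = 0.3638 / 0.7009 × 100 = 51.90 %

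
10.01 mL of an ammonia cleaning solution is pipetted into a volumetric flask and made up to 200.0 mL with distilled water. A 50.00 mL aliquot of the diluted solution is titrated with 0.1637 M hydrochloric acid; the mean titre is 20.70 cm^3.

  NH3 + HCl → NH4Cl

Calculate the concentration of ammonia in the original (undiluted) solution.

n(HCl) = 0.02070 × 0.1637 = 3.389 × 10^-3 mol
n(NH3) in the aliquot = 3.389 × 10^-3 mol (1:1 ratio)
[NH3]_dilute = 3.389 × 10^-3 / 0.05000 = 0.06777 mol/L
Dilution factor = 200.0 / 10.01 = 19.98
[NH3]_stock = 0.06777 × 19.98 = 1.354 mol/L

1.354 M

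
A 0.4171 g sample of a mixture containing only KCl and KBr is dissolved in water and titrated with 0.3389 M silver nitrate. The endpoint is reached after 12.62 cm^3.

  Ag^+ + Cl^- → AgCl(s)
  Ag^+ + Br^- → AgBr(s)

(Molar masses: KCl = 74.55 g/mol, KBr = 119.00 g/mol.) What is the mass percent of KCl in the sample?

36.93 %

n(AgNO3) = 0.01262 × 0.3389 = 4.277 × 10^-3 mol
Let x = n(KCl), y = n(KBr).
Titrant: 1x + 1y = 4.277 × 10^-3;  mass: 74.55x + 119.00y = 0.4171
Solving, x = 2.066 × 10^-3 mol, y = 2.210 × 10^-3 mol
mass of KCl = 2.066 × 10^-3 × 74.55 = 0.1541 g
% KCl = 0.1541 / 0.4171 × 100 = 36.93 %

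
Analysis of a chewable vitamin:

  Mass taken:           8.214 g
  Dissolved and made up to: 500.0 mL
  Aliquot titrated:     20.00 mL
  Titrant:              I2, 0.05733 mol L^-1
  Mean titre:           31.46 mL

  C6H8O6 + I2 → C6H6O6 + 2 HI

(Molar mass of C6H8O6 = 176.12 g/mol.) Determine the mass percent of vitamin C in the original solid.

96.68 %

n(I2) per titration = 0.03146 × 0.05733 = 1.804 × 10^-3 mol
n(C6H8O6) in each aliquot = 1.804 × 10^-3 mol (1:1 ratio)
n(C6H8O6) in the whole flask = 1.804 × 10^-3 × 500.0/20.00 = 0.04509 mol
mass of C6H8O6 = 0.04509 × 176.12 = 7.941 g
% C6H8O6 = 7.941 / 8.214 × 100 = 96.68 %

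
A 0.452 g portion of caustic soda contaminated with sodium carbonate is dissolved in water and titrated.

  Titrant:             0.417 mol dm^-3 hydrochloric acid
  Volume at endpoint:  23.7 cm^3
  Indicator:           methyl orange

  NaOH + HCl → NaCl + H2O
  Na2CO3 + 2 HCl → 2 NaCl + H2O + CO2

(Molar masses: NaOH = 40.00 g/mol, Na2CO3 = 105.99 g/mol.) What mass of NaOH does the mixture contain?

0.221 g

n(HCl) = 0.0237 × 0.417 = 9.88 × 10^-3 mol
Let x = n(NaOH), y = n(Na2CO3).
Titrant: 1x + 2y = 9.88 × 10^-3;  mass: 40.00x + 105.99y = 0.452
Solving, x = 5.52 × 10^-3 mol, y = 2.18 × 10^-3 mol
mass of NaOH = 5.52 × 10^-3 × 40.00 = 0.221 g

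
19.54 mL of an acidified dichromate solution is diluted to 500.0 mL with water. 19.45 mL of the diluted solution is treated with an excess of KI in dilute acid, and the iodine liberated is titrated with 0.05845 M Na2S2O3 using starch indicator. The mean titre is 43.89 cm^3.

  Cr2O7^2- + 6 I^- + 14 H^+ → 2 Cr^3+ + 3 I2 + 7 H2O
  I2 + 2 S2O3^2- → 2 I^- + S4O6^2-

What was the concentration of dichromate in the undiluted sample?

0.5625 M

n(S2O3^2-) = 0.04389 × 0.05845 = 2.565 × 10^-3 mol
n(I2) = n(S2O3^2-)/2 = 1.283 × 10^-3 mol
From the 1:3 ratio, n(Cr2O7^2-) in the aliquot = 1/3 × 1.283 × 10^-3 = 4.276 × 10^-4 mol
[Cr2O7^2-]_dilute = 4.276 × 10^-4 / 0.01945 = 0.02198 mol/L
[Cr2O7^2-]_original = 0.02198 × 500.0/19.54 = 0.5625 mol/L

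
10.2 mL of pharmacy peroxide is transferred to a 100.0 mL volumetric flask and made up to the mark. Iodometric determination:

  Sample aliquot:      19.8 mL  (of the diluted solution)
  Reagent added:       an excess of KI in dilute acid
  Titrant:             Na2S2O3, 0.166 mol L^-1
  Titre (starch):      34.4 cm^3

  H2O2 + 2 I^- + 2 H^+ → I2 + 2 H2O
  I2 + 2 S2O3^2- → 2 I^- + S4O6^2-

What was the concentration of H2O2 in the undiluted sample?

n(S2O3^2-) = 0.0344 × 0.166 = 5.71 × 10^-3 mol
n(I2) = n(S2O3^2-)/2 = 2.86 × 10^-3 mol
n(H2O2) in the aliquot = 2.86 × 10^-3 mol (1:1 ratio)
[H2O2]_dilute = 2.86 × 10^-3 / 0.0198 = 0.144 mol/L
[H2O2]_original = 0.144 × 100.0/10.2 = 1.41 mol/L

1.41 mol/L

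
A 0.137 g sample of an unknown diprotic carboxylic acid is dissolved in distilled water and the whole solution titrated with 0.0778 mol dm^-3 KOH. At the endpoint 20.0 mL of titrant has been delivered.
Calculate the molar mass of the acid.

176 g/mol

n(KOH) = 0.0200 L × 0.0778 mol/L = 1.56 × 10^-3 mol
From the 1:2 ratio, n(H2A) = 1/2 × 1.56 × 10^-3 = 7.78 × 10^-4 mol
M = m / n = 0.137 g / 7.78 × 10^-4 mol = 176 g/mol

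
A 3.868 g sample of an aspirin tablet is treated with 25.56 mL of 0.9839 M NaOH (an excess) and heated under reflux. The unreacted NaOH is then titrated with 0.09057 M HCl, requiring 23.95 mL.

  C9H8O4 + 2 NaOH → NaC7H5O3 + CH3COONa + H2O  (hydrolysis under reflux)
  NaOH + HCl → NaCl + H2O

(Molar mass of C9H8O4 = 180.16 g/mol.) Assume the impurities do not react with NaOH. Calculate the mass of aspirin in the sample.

n(NaOH) added = 0.02556 × 0.9839 = 0.02515 mol
n(HCl) used in back-titration = 0.02395 × 0.09057 = 2.169 × 10^-3 mol
n(NaOH) left over = 2.169 × 10^-3 mol (1:1 ratio)
n(NaOH) consumed by analyte = 0.02515 − 2.169 × 10^-3 = 0.02298 mol
From the 1:2 ratio, n(C9H8O4) = 1/2 × 0.02298 = 0.01149 mol
mass of C9H8O4 = 0.01149 × 180.16 = 2.070 g

2.070 g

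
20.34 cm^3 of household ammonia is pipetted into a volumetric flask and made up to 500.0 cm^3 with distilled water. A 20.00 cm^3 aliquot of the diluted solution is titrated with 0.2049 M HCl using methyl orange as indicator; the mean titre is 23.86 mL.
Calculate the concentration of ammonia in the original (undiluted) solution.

6.009 M

NH3 + HCl → NH4Cl
n(HCl) = 0.02386 × 0.2049 = 4.889 × 10^-3 mol
n(NH3) in the aliquot = 4.889 × 10^-3 mol (1:1 ratio)
[NH3]_dilute = 4.889 × 10^-3 / 0.02000 = 0.2444 mol/L
Dilution factor = 500.0 / 20.34 = 24.58
[NH3]_stock = 0.2444 × 24.58 = 6.009 mol/L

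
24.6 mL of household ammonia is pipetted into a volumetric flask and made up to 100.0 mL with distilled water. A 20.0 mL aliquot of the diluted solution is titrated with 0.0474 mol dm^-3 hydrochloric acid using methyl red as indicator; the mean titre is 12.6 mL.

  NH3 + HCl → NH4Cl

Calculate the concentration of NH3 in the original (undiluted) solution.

0.121 mol/L

n(HCl) = 0.0126 × 0.0474 = 5.97 × 10^-4 mol
n(NH3) in the aliquot = 5.97 × 10^-4 mol (1:1 ratio)
[NH3]_dilute = 5.97 × 10^-4 / 0.0200 = 0.0299 mol/L
Dilution factor = 100.0 / 24.6 = 4.065
[NH3]_stock = 0.0299 × 4.065 = 0.121 mol/L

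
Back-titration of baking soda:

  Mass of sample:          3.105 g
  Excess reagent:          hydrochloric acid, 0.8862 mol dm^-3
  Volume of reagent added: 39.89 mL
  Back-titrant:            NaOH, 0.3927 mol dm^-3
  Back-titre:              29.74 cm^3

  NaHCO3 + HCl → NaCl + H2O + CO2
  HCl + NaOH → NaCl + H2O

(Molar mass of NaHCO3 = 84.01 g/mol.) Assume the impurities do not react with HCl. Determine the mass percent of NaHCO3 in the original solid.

64.05 %

n(HCl) added = 0.03989 × 0.8862 = 0.03535 mol
n(NaOH) used in back-titration = 0.02974 × 0.3927 = 0.01168 mol
n(HCl) left over = 0.01168 mol (1:1 ratio)
n(HCl) consumed by analyte = 0.03535 − 0.01168 = 0.02367 mol
n(NaHCO3) = 0.02367 mol (1:1 ratio)
mass of NaHCO3 = 0.02367 × 84.01 = 1.989 g
% NaHCO3 = 1.989 / 3.105 × 100 = 64.05 %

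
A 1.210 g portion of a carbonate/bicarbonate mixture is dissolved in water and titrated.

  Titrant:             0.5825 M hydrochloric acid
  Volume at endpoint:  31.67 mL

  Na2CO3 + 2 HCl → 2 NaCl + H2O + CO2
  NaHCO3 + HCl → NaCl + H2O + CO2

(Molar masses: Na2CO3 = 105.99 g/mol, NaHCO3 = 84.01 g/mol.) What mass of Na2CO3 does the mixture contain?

0.5806 g

n(HCl) = 0.03167 × 0.5825 = 0.01845 mol
Let x = n(Na2CO3), y = n(NaHCO3).
Titrant: 2x + 1y = 0.01845;  mass: 105.99x + 84.01y = 1.210
Solving, x = 5.478 × 10^-3 mol, y = 7.492 × 10^-3 mol
mass of Na2CO3 = 5.478 × 10^-3 × 105.99 = 0.5806 g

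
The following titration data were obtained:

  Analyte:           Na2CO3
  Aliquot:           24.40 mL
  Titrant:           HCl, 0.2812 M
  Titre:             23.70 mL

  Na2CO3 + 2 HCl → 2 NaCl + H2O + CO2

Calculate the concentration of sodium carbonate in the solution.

0.1366 M

n(HCl) = 0.02370 L × 0.2812 mol/L = 6.664 × 10^-3 mol
From the 1:2 mole ratio, n(Na2CO3) = 1/2 × 6.664 × 10^-3 = 3.332 × 10^-3 mol
[Na2CO3] = 3.332 × 10^-3 mol / 0.02440 L = 0.1366 mol/L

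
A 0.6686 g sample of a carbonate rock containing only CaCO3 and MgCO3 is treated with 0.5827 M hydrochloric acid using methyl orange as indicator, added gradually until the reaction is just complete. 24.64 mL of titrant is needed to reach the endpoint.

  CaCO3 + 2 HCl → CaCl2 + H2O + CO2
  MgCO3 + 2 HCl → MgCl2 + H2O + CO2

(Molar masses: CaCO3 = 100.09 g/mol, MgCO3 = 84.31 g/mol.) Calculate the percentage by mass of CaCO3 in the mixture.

60.10 %

n(HCl) = 0.02464 × 0.5827 = 0.01436 mol
Let x = n(CaCO3), y = n(MgCO3).
Titrant: 2x + 2y = 0.01436;  mass: 100.09x + 84.31y = 0.6686
Solving, x = 4.015 × 10^-3 mol, y = 3.164 × 10^-3 mol
mass of CaCO3 = 4.015 × 10^-3 × 100.09 = 0.4018 g
% CaCO3 = 0.4018 / 0.6686 × 100 = 60.10 %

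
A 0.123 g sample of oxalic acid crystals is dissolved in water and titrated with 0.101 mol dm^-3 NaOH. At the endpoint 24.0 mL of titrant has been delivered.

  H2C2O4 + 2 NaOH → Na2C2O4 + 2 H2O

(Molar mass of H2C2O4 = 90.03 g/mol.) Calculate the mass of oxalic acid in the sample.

0.109 g

n(NaOH) = 0.0240 L × 0.101 mol/L = 2.42 × 10^-3 mol
From the 1:2 ratio, n(H2C2O4) = 1/2 × 2.42 × 10^-3 = 1.21 × 10^-3 mol
mass of H2C2O4 = 1.21 × 10^-3 × 90.03 g/mol = 0.109 g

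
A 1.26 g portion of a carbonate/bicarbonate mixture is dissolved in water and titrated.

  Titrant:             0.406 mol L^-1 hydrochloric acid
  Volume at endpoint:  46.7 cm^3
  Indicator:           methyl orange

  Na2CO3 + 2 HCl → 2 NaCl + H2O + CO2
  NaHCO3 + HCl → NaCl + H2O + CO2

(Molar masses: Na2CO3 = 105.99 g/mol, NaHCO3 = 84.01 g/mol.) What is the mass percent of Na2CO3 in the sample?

n(HCl) = 0.0467 × 0.406 = 0.0190 mol
Let x = n(Na2CO3), y = n(NaHCO3).
Titrant: 2x + 1y = 0.0190;  mass: 105.99x + 84.01y = 1.26
Solving, x = 5.37 × 10^-3 mol, y = 8.23 × 10^-3 mol
mass of Na2CO3 = 5.37 × 10^-3 × 105.99 = 0.569 g
% Na2CO3 = 0.569 / 1.26 × 100 = 45.1 %

45.1 %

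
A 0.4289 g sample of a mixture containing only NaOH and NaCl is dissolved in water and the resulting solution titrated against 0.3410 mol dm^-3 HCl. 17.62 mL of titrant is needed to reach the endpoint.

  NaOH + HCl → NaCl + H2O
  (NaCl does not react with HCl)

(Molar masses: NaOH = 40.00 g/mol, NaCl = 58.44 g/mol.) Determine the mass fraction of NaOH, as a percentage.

56.04 %

n(HCl) = 0.01762 × 0.3410 = 6.008 × 10^-3 mol
Let x = n(NaOH), y = n(NaCl).
Titrant: 1x = 6.008 × 10^-3;  mass: 40.00x + 58.44y = 0.4289
Solving, x = 6.008 × 10^-3 mol, y = 3.227 × 10^-3 mol
mass of NaOH = 6.008 × 10^-3 × 40.00 = 0.2403 g
% NaOH = 0.2403 / 0.4289 × 100 = 56.04 %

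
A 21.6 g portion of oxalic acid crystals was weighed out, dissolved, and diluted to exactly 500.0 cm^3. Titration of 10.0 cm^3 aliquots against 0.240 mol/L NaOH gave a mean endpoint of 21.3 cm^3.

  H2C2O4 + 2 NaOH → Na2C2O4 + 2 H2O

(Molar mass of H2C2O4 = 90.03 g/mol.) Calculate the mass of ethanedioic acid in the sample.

11.5 g

n(NaOH) per titration = 0.0213 × 0.240 = 5.11 × 10^-3 mol
From the 1:2 ratio, n(H2C2O4) in each aliquot = 1/2 × 5.11 × 10^-3 = 2.56 × 10^-3 mol
n(H2C2O4) in the whole flask = 2.56 × 10^-3 × 500.0/10.0 = 0.128 mol
mass of H2C2O4 = 0.128 × 90.03 = 11.5 g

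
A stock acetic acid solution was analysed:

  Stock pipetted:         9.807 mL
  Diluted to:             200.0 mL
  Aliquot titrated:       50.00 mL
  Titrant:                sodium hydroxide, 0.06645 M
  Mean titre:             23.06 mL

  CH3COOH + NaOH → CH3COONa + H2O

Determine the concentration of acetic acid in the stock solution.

0.6250 M

n(NaOH) = 0.02306 × 0.06645 = 1.532 × 10^-3 mol
n(CH3COOH) in the aliquot = 1.532 × 10^-3 mol (1:1 ratio)
[CH3COOH]_dilute = 1.532 × 10^-3 / 0.05000 = 0.03065 mol/L
Dilution factor = 200.0 / 9.807 = 20.39
[CH3COOH]_stock = 0.03065 × 20.39 = 0.6250 mol/L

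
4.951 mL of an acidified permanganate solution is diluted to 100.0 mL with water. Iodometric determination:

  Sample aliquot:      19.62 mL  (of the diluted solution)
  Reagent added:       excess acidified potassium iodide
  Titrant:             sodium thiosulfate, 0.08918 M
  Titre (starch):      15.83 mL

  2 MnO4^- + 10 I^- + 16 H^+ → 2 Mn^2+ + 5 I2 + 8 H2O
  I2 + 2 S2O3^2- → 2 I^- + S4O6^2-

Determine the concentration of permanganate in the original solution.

n(S2O3^2-) = 0.01583 × 0.08918 = 1.412 × 10^-3 mol
n(I2) = n(S2O3^2-)/2 = 7.059 × 10^-4 mol
From the 2:5 ratio, n(MnO4^-) in the aliquot = 2/5 × 7.059 × 10^-4 = 2.823 × 10^-4 mol
[MnO4^-]_dilute = 2.823 × 10^-4 / 0.01962 = 0.01439 mol/L
[MnO4^-]_original = 0.01439 × 100.0/4.951 = 0.2907 mol/L

0.2907 M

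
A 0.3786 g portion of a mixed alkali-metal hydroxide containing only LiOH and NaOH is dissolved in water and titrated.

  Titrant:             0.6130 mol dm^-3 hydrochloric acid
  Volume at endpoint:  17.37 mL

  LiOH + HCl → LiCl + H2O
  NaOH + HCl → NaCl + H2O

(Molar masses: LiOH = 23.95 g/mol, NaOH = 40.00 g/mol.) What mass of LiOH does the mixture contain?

0.07060 g

n(HCl) = 0.01737 × 0.6130 = 0.01065 mol
Let x = n(LiOH), y = n(NaOH).
Titrant: 1x + 1y = 0.01065;  mass: 23.95x + 40.00y = 0.3786
Solving, x = 2.948 × 10^-3 mol, y = 7.700 × 10^-3 mol
mass of LiOH = 2.948 × 10^-3 × 23.95 = 0.07060 g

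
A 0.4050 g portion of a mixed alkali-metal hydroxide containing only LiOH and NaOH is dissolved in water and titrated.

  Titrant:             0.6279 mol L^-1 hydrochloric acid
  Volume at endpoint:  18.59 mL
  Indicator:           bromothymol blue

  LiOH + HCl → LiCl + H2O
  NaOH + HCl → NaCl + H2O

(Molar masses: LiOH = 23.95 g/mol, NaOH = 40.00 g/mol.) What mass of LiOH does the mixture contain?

n(HCl) = 0.01859 × 0.6279 = 0.01167 mol
Let x = n(LiOH), y = n(NaOH).
Titrant: 1x + 1y = 0.01167;  mass: 23.95x + 40.00y = 0.4050
Solving, x = 3.857 × 10^-3 mol, y = 7.816 × 10^-3 mol
mass of LiOH = 3.857 × 10^-3 × 23.95 = 0.09238 g

0.09238 g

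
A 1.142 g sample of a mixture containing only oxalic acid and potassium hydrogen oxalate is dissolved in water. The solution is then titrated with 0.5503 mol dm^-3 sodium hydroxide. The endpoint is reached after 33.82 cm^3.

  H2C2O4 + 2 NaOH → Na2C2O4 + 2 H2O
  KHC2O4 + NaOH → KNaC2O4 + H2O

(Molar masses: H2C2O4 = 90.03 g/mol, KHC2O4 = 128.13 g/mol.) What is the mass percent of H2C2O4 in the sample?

n(NaOH) = 0.03382 × 0.5503 = 0.01861 mol
Let x = n(H2C2O4), y = n(KHC2O4).
Titrant: 2x + 1y = 0.01861;  mass: 90.03x + 128.13y = 1.142
Solving, x = 7.475 × 10^-3 mol, y = 3.660 × 10^-3 mol
mass of H2C2O4 = 7.475 × 10^-3 × 90.03 = 0.6730 g
% H2C2O4 = 0.6730 / 1.142 × 100 = 58.93 %

58.93 %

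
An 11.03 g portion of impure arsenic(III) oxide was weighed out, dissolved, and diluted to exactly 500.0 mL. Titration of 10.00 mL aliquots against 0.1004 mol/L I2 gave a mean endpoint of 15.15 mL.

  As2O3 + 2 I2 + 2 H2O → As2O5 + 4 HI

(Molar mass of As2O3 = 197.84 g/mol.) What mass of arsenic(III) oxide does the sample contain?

7.523 g

n(I2) per titration = 0.01515 × 0.1004 = 1.521 × 10^-3 mol
From the 1:2 ratio, n(As2O3) in each aliquot = 1/2 × 1.521 × 10^-3 = 7.605 × 10^-4 mol
n(As2O3) in the whole flask = 7.605 × 10^-4 × 500.0/10.00 = 0.03803 mol
mass of As2O3 = 0.03803 × 197.84 = 7.523 g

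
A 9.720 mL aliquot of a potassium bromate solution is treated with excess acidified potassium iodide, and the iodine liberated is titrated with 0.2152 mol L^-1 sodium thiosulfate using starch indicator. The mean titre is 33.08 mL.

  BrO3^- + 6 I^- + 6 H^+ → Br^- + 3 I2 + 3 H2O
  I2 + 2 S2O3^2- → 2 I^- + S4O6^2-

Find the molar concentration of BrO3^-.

n(S2O3^2-) = 0.03308 × 0.2152 = 7.119 × 10^-3 mol
n(I2) = n(S2O3^2-)/2 = 3.559 × 10^-3 mol
From the 1:3 ratio, n(BrO3^-) in the aliquot = 1/3 × 3.559 × 10^-3 = 1.186 × 10^-3 mol
[BrO3^-] = 1.186 × 10^-3 / 0.009720 = 0.1221 mol/L

0.1221 mol/L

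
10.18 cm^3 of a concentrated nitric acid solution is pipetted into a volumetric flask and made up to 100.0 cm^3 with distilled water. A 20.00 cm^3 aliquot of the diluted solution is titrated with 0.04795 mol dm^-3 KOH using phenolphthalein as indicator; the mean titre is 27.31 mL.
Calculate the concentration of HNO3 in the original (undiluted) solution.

HNO3 + KOH → KNO3 + H2O
n(KOH) = 0.02731 × 0.04795 = 1.310 × 10^-3 mol
n(HNO3) in the aliquot = 1.310 × 10^-3 mol (1:1 ratio)
[HNO3]_dilute = 1.310 × 10^-3 / 0.02000 = 0.06548 mol/L
Dilution factor = 100.0 / 10.18 = 9.823
[HNO3]_stock = 0.06548 × 9.823 = 0.6432 mol/L

0.6432 mol/L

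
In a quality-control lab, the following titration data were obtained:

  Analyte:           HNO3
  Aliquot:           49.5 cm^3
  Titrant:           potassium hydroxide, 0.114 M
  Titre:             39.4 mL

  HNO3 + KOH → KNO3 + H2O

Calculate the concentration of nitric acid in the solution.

n(KOH) = 0.0394 L × 0.114 mol/L = 4.49 × 10^-3 mol
n(HNO3) = 4.49 × 10^-3 mol (1:1 mole ratio)
[HNO3] = 4.49 × 10^-3 mol / 0.0495 L = 0.0907 mol/L

0.0907 M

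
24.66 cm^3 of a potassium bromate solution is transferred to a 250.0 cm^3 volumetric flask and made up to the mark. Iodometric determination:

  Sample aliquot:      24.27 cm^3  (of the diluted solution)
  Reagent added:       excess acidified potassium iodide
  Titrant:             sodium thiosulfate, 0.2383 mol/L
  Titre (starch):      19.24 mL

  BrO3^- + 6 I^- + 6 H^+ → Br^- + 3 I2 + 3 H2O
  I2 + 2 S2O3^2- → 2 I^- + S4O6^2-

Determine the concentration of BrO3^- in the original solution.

n(S2O3^2-) = 0.01924 × 0.2383 = 4.585 × 10^-3 mol
n(I2) = n(S2O3^2-)/2 = 2.292 × 10^-3 mol
From the 1:3 ratio, n(BrO3^-) in the aliquot = 1/3 × 2.292 × 10^-3 = 7.641 × 10^-4 mol
[BrO3^-]_dilute = 7.641 × 10^-4 / 0.02427 = 0.03149 mol/L
[BrO3^-]_original = 0.03149 × 250.0/24.66 = 0.3192 mol/L

0.3192 mol/L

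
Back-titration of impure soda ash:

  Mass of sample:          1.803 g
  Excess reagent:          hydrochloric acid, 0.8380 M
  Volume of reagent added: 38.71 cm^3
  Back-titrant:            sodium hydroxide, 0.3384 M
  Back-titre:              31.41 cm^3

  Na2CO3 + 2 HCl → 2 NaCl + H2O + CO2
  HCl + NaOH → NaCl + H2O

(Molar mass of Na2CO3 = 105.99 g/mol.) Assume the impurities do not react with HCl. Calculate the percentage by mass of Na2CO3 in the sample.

64.10 %

n(HCl) added = 0.03871 × 0.8380 = 0.03244 mol
n(NaOH) used in back-titration = 0.03141 × 0.3384 = 0.01063 mol
n(HCl) left over = 0.01063 mol (1:1 ratio)
n(HCl) consumed by analyte = 0.03244 − 0.01063 = 0.02181 mol
From the 1:2 ratio, n(Na2CO3) = 1/2 × 0.02181 = 0.01090 mol
mass of Na2CO3 = 0.01090 × 105.99 = 1.156 g
% Na2CO3 = 1.156 / 1.803 × 100 = 64.10 %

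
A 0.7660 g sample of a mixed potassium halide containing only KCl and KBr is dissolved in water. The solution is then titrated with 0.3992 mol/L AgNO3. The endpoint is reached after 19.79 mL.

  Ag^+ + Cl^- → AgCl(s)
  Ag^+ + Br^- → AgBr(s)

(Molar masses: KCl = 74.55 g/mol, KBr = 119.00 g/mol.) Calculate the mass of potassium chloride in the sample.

0.2920 g

n(AgNO3) = 0.01979 × 0.3992 = 7.900 × 10^-3 mol
Let x = n(KCl), y = n(KBr).
Titrant: 1x + 1y = 7.900 × 10^-3;  mass: 74.55x + 119.00y = 0.7660
Solving, x = 3.917 × 10^-3 mol, y = 3.983 × 10^-3 mol
mass of KCl = 3.917 × 10^-3 × 74.55 = 0.2920 g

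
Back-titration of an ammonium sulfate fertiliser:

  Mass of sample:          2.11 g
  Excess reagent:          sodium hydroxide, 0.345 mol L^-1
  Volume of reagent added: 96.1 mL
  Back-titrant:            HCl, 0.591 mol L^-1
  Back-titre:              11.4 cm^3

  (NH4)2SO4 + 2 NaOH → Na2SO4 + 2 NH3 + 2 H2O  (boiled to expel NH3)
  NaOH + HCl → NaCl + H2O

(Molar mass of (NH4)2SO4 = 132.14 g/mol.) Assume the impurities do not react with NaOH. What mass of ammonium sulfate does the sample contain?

1.75 g

n(NaOH) added = 0.0961 × 0.345 = 0.0332 mol
n(HCl) used in back-titration = 0.0114 × 0.591 = 6.74 × 10^-3 mol
n(NaOH) left over = 6.74 × 10^-3 mol (1:1 ratio)
n(NaOH) consumed by analyte = 0.0332 − 6.74 × 10^-3 = 0.0264 mol
From the 1:2 ratio, n((NH4)2SO4) = 1/2 × 0.0264 = 0.0132 mol
mass of (NH4)2SO4 = 0.0132 × 132.14 = 1.75 g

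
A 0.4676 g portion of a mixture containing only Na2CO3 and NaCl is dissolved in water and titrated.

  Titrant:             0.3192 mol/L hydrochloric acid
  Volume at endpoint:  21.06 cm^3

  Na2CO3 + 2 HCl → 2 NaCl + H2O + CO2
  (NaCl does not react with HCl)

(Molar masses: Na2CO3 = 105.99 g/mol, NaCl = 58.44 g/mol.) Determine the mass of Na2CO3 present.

n(HCl) = 0.02106 × 0.3192 = 6.722 × 10^-3 mol
Let x = n(Na2CO3), y = n(NaCl).
Titrant: 2x = 6.722 × 10^-3;  mass: 105.99x + 58.44y = 0.4676
Solving, x = 3.361 × 10^-3 mol, y = 1.905 × 10^-3 mol
mass of Na2CO3 = 3.361 × 10^-3 × 105.99 = 0.3563 g

0.3563 g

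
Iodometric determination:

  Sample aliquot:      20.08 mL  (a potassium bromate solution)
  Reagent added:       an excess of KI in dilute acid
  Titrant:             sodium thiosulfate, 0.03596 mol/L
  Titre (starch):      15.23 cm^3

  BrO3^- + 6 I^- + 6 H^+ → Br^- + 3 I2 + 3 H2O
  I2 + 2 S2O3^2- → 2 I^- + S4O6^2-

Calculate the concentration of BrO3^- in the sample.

0.004546 mol/L

n(S2O3^2-) = 0.01523 × 0.03596 = 5.477 × 10^-4 mol
n(I2) = n(S2O3^2-)/2 = 2.738 × 10^-4 mol
From the 1:3 ratio, n(BrO3^-) in the aliquot = 1/3 × 2.738 × 10^-4 = 9.128 × 10^-5 mol
[BrO3^-] = 9.128 × 10^-5 / 0.02008 = 0.004546 mol/L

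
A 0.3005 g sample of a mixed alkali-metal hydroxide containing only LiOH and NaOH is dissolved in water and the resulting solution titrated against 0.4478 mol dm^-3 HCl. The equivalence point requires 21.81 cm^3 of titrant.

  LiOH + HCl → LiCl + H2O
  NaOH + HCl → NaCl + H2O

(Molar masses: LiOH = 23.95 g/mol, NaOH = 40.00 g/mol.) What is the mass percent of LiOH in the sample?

44.77 %

n(HCl) = 0.02181 × 0.4478 = 9.767 × 10^-3 mol
Let x = n(LiOH), y = n(NaOH).
Titrant: 1x + 1y = 9.767 × 10^-3;  mass: 23.95x + 40.00y = 0.3005
Solving, x = 5.617 × 10^-3 mol, y = 4.149 × 10^-3 mol
mass of LiOH = 5.617 × 10^-3 × 23.95 = 0.1345 g
% LiOH = 0.1345 / 0.3005 × 100 = 44.77 %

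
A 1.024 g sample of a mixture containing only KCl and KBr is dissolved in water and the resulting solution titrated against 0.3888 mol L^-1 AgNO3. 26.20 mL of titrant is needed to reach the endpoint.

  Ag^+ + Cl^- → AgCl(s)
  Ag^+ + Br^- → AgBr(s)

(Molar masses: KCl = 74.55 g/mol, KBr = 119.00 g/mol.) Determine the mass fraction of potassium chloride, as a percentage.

30.82 %

n(AgNO3) = 0.02620 × 0.3888 = 0.01019 mol
Let x = n(KCl), y = n(KBr).
Titrant: 1x + 1y = 0.01019;  mass: 74.55x + 119.00y = 1.024
Solving, x = 4.234 × 10^-3 mol, y = 5.953 × 10^-3 mol
mass of KCl = 4.234 × 10^-3 × 74.55 = 0.3156 g
% KCl = 0.3156 / 1.024 × 100 = 30.82 %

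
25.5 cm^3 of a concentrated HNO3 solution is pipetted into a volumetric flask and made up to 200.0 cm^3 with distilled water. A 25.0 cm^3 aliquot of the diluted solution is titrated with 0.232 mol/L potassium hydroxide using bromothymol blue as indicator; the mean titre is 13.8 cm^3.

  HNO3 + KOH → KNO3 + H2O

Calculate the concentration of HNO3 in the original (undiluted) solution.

n(KOH) = 0.0138 × 0.232 = 3.20 × 10^-3 mol
n(HNO3) in the aliquot = 3.20 × 10^-3 mol (1:1 ratio)
[HNO3]_dilute = 3.20 × 10^-3 / 0.0250 = 0.128 mol/L
Dilution factor = 200.0 / 25.5 = 7.843
[HNO3]_stock = 0.128 × 7.843 = 1.00 mol/L

1.00 mol/L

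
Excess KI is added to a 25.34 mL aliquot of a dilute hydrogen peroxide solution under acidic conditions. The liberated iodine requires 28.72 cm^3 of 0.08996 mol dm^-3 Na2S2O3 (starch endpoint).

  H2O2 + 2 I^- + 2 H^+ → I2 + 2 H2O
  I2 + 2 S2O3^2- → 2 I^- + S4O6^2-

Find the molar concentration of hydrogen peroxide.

0.05098 mol/L

n(S2O3^2-) = 0.02872 × 0.08996 = 2.584 × 10^-3 mol
n(I2) = n(S2O3^2-)/2 = 1.292 × 10^-3 mol
n(H2O2) in the aliquot = 1.292 × 10^-3 mol (1:1 ratio)
[H2O2] = 1.292 × 10^-3 / 0.02534 = 0.05098 mol/L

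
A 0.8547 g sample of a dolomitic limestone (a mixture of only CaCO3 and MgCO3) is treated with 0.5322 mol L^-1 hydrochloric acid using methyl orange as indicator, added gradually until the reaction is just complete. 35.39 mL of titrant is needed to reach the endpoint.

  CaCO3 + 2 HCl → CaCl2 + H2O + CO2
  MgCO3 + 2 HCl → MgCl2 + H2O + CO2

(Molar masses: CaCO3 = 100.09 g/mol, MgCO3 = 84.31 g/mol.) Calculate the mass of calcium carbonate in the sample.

n(HCl) = 0.03539 × 0.5322 = 0.01883 mol
Let x = n(CaCO3), y = n(MgCO3).
Titrant: 2x + 2y = 0.01883;  mass: 100.09x + 84.31y = 0.8547
Solving, x = 3.848 × 10^-3 mol, y = 5.569 × 10^-3 mol
mass of CaCO3 = 3.848 × 10^-3 × 100.09 = 0.3852 g

0.3852 g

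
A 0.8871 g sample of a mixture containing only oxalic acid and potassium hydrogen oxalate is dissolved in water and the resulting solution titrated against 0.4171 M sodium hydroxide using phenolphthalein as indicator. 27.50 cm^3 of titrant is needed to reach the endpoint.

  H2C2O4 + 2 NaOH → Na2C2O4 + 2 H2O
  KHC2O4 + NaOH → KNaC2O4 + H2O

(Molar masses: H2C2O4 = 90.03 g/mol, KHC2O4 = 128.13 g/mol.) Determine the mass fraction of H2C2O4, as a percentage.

n(NaOH) = 0.02750 × 0.4171 = 0.01147 mol
Let x = n(H2C2O4), y = n(KHC2O4).
Titrant: 2x + 1y = 0.01147;  mass: 90.03x + 128.13y = 0.8871
Solving, x = 3.505 × 10^-3 mol, y = 4.461 × 10^-3 mol
mass of H2C2O4 = 3.505 × 10^-3 × 90.03 = 0.3155 g
% H2C2O4 = 0.3155 / 0.8871 × 100 = 35.57 %

35.57 %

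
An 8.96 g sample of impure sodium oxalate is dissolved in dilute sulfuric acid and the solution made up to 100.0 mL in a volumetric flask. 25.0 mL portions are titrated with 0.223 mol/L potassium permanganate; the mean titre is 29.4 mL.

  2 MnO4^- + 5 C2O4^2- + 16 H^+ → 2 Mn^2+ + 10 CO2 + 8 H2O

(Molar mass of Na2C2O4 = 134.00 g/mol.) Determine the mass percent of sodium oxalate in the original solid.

n(KMnO4) per titration = 0.0294 × 0.223 = 6.56 × 10^-3 mol
From the 5:2 ratio, n(Na2C2O4) in each aliquot = 5/2 × 6.56 × 10^-3 = 0.0164 mol
n(Na2C2O4) in the whole flask = 0.0164 × 100.0/25.0 = 0.0656 mol
mass of Na2C2O4 = 0.0656 × 134.00 = 8.79 g
% Na2C2O4 = 8.79 / 8.96 × 100 = 98.1 %

98.1 %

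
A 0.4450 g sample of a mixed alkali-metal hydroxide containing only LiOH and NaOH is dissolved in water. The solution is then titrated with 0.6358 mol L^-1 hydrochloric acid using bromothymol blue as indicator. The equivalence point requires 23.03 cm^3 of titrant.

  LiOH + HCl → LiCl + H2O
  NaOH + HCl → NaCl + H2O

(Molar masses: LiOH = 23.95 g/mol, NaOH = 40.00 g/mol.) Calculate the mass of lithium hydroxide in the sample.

n(HCl) = 0.02303 × 0.6358 = 0.01464 mol
Let x = n(LiOH), y = n(NaOH).
Titrant: 1x + 1y = 0.01464;  mass: 23.95x + 40.00y = 0.4450
Solving, x = 8.766 × 10^-3 mol, y = 5.876 × 10^-3 mol
mass of LiOH = 8.766 × 10^-3 × 23.95 = 0.2100 g

0.2100 g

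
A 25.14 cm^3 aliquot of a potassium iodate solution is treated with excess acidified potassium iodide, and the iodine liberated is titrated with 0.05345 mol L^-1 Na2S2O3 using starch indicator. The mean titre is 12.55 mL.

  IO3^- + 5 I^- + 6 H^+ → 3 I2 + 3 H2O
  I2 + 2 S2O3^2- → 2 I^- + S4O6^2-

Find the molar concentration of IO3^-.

n(S2O3^2-) = 0.01255 × 0.05345 = 6.708 × 10^-4 mol
n(I2) = n(S2O3^2-)/2 = 3.354 × 10^-4 mol
From the 1:3 ratio, n(IO3^-) in the aliquot = 1/3 × 3.354 × 10^-4 = 1.118 × 10^-4 mol
[IO3^-] = 1.118 × 10^-4 / 0.02514 = 0.004447 mol/L

0.004447 mol/L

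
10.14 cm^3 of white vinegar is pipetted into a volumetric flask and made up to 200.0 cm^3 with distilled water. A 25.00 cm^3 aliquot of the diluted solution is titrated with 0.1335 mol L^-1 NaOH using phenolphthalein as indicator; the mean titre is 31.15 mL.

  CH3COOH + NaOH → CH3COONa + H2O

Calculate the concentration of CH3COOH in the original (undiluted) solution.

n(NaOH) = 0.03115 × 0.1335 = 4.159 × 10^-3 mol
n(CH3COOH) in the aliquot = 4.159 × 10^-3 mol (1:1 ratio)
[CH3COOH]_dilute = 4.159 × 10^-3 / 0.02500 = 0.1663 mol/L
Dilution factor = 200.0 / 10.14 = 19.72
[CH3COOH]_stock = 0.1663 × 19.72 = 3.281 mol/L

3.281 mol/L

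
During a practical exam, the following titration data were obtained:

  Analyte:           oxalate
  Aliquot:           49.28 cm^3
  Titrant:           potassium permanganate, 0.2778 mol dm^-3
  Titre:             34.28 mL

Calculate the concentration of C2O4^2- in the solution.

0.4831 mol/L

2 MnO4^- + 5 C2O4^2- + 16 H^+ → 2 Mn^2+ + 10 CO2 + 8 H2O
n(KMnO4) = 0.03428 L × 0.2778 mol/L = 9.523 × 10^-3 mol
From the 5:2 mole ratio, n(C2O4^2-) = 5/2 × 9.523 × 10^-3 = 0.02381 mol
[C2O4^2-] = 0.02381 mol / 0.04928 L = 0.4831 mol/L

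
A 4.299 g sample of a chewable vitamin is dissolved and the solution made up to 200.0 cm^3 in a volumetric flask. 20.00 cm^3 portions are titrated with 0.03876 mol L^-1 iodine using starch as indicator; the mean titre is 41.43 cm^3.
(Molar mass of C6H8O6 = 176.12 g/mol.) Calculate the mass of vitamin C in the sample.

C6H8O6 + I2 → C6H6O6 + 2 HI
n(I2) per titration = 0.04143 × 0.03876 = 1.606 × 10^-3 mol
n(C6H8O6) in each aliquot = 1.606 × 10^-3 mol (1:1 ratio)
n(C6H8O6) in the whole flask = 1.606 × 10^-3 × 200.0/20.00 = 0.01606 mol
mass of C6H8O6 = 0.01606 × 176.12 = 2.828 g

2.828 g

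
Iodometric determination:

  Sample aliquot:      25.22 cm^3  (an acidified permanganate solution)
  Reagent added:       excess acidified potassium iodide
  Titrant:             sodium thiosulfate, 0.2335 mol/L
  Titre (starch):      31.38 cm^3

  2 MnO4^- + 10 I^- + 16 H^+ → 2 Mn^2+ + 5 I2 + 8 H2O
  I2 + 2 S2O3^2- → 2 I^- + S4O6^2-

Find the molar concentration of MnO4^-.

0.05811 mol/L

n(S2O3^2-) = 0.03138 × 0.2335 = 7.327 × 10^-3 mol
n(I2) = n(S2O3^2-)/2 = 3.664 × 10^-3 mol
From the 2:5 ratio, n(MnO4^-) in the aliquot = 2/5 × 3.664 × 10^-3 = 1.465 × 10^-3 mol
[MnO4^-] = 1.465 × 10^-3 / 0.02522 = 0.05811 mol/L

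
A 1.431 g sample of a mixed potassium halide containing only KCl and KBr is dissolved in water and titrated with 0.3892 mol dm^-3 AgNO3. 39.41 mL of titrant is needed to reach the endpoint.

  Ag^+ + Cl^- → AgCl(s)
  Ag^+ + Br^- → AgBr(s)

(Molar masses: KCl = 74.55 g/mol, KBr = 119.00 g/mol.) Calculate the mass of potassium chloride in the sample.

n(AgNO3) = 0.03941 × 0.3892 = 0.01534 mol
Let x = n(KCl), y = n(KBr).
Titrant: 1x + 1y = 0.01534;  mass: 74.55x + 119.00y = 1.431
Solving, x = 8.870 × 10^-3 mol, y = 6.468 × 10^-3 mol
mass of KCl = 8.870 × 10^-3 × 74.55 = 0.6612 g

0.6612 g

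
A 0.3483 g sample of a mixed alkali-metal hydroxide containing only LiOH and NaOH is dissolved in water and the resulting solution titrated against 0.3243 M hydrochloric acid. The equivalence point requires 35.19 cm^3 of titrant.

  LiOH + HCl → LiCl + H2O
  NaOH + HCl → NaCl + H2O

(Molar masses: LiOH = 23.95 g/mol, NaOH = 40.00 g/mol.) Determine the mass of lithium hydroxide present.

n(HCl) = 0.03519 × 0.3243 = 0.01141 mol
Let x = n(LiOH), y = n(NaOH).
Titrant: 1x + 1y = 0.01141;  mass: 23.95x + 40.00y = 0.3483
Solving, x = 6.740 × 10^-3 mol, y = 4.672 × 10^-3 mol
mass of LiOH = 6.740 × 10^-3 × 23.95 = 0.1614 g

0.1614 g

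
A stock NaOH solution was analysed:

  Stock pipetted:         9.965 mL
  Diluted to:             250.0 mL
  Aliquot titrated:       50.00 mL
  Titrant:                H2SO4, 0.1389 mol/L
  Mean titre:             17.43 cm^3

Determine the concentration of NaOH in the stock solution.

2.430 mol/L

2 NaOH + H2SO4 → Na2SO4 + 2 H2O
n(H2SO4) = 0.01743 × 0.1389 = 2.421 × 10^-3 mol
From the 2:1 ratio, n(NaOH) in the aliquot = 2/1 × 2.421 × 10^-3 = 4.842 × 10^-3 mol
[NaOH]_dilute = 4.842 × 10^-3 / 0.05000 = 0.09684 mol/L
Dilution factor = 250.0 / 9.965 = 25.09
[NaOH]_stock = 0.09684 × 25.09 = 2.430 mol/L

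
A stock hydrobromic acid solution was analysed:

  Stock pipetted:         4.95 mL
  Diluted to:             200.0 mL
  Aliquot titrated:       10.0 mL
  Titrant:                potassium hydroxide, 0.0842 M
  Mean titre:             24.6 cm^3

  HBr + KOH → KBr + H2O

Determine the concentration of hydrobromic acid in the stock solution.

n(KOH) = 0.0246 × 0.0842 = 2.07 × 10^-3 mol
n(HBr) in the aliquot = 2.07 × 10^-3 mol (1:1 ratio)
[HBr]_dilute = 2.07 × 10^-3 / 0.0100 = 0.207 mol/L
Dilution factor = 200.0 / 4.95 = 40.40
[HBr]_stock = 0.207 × 40.40 = 8.37 mol/L

8.37 M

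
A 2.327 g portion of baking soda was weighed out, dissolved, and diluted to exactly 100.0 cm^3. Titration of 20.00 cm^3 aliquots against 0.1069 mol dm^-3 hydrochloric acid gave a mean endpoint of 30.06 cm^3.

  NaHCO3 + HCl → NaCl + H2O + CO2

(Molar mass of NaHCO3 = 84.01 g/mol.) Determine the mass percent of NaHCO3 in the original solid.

58.01 %

n(HCl) per titration = 0.03006 × 0.1069 = 3.213 × 10^-3 mol
n(NaHCO3) in each aliquot = 3.213 × 10^-3 mol (1:1 ratio)
n(NaHCO3) in the whole flask = 3.213 × 10^-3 × 100.0/20.00 = 0.01607 mol
mass of NaHCO3 = 0.01607 × 84.01 = 1.350 g
% NaHCO3 = 1.350 / 2.327 × 100 = 58.01 %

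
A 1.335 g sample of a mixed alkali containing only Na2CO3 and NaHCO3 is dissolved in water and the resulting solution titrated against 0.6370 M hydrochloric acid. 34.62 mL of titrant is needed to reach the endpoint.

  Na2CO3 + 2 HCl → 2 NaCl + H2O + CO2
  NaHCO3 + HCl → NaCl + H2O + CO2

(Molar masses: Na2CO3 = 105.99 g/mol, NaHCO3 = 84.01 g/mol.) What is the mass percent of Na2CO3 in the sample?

66.26 %

n(HCl) = 0.03462 × 0.6370 = 0.02205 mol
Let x = n(Na2CO3), y = n(NaHCO3).
Titrant: 2x + 1y = 0.02205;  mass: 105.99x + 84.01y = 1.335
Solving, x = 8.345 × 10^-3 mol, y = 5.362 × 10^-3 mol
mass of Na2CO3 = 8.345 × 10^-3 × 105.99 = 0.8845 g
% Na2CO3 = 0.8845 / 1.335 × 100 = 66.26 %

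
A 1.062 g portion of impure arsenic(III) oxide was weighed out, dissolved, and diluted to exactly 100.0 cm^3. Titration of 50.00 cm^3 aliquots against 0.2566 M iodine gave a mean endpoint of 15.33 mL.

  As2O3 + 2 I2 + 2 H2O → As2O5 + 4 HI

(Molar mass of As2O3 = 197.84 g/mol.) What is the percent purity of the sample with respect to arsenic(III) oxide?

73.28 %

n(I2) per titration = 0.01533 × 0.2566 = 3.934 × 10^-3 mol
From the 1:2 ratio, n(As2O3) in each aliquot = 1/2 × 3.934 × 10^-3 = 1.967 × 10^-3 mol
n(As2O3) in the whole flask = 1.967 × 10^-3 × 100.0/50.00 = 3.934 × 10^-3 mol
mass of As2O3 = 3.934 × 10^-3 × 197.84 = 0.7782 g
% As2O3 = 0.7782 / 1.062 × 100 = 73.28 %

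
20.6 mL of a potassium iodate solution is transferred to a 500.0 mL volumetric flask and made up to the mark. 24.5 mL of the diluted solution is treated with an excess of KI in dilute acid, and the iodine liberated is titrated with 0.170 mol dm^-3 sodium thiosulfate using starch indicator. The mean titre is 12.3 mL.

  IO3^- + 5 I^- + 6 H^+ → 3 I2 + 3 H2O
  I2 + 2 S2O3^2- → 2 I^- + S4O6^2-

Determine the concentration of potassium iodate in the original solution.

0.345 mol/L

n(S2O3^2-) = 0.0123 × 0.170 = 2.09 × 10^-3 mol
n(I2) = n(S2O3^2-)/2 = 1.05 × 10^-3 mol
From the 1:3 ratio, n(IO3^-) in the aliquot = 1/3 × 1.05 × 10^-3 = 3.48 × 10^-4 mol
[IO3^-]_dilute = 3.48 × 10^-4 / 0.0245 = 0.0142 mol/L
[IO3^-]_original = 0.0142 × 500.0/20.6 = 0.345 mol/L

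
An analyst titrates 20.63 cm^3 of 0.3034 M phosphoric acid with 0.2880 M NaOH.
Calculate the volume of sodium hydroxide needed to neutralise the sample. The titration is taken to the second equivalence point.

43.47 mL

H3PO4 + 2 NaOH → Na2HPO4 + 2 H2O
n(H3PO4) = 0.02063 L × 0.3034 mol/L = 6.259 × 10^-3 mol
From the 2:1 stoichiometry, n(NaOH) = 2/1 × 6.259 × 10^-3 = 0.01252 mol
V(NaOH) = 0.01252 mol / 0.2880 mol/L = 0.04347 L = 43.47 mL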